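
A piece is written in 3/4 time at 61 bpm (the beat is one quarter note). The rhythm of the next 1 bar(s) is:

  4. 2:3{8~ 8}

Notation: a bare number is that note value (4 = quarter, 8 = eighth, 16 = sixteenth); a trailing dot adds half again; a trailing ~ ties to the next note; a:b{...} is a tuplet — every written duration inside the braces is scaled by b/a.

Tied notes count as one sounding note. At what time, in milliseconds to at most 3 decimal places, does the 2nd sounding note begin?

1. 0.0ms @ 0 + 1475.41ms (3/2)
2. 1475.41ms @ 3/2 + 1475.41ms (3/2)

note 2 onset = 3/2b = 1475.41ms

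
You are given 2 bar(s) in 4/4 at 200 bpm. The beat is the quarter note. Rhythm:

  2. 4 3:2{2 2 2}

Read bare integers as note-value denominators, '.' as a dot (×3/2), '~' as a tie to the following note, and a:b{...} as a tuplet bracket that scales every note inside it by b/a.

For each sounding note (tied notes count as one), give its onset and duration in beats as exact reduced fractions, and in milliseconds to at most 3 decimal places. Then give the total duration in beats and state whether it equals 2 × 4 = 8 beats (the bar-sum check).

1) 0.0ms=0b +900.0ms=3b
2) 900.0ms=3b +300.0ms=1b
3) 1200.0ms=4b +400.0ms=4/3b
4) 1600.0ms=16/3b +400.0ms=4/3b
5) 2000.0ms=20/3b +400.0ms=4/3b
Σ=8b of 8 (200bpm 4/4) — PASS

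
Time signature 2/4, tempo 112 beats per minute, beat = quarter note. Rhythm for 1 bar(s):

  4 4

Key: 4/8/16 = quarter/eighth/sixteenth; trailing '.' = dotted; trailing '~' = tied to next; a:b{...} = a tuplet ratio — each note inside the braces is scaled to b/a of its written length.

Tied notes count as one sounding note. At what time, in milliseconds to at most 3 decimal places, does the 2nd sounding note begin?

1. 0.0ms @ 0 + 535.714ms (1)
2. 535.714ms @ 1 + 535.714ms (1)

note 2 onset = 1b = 535.714ms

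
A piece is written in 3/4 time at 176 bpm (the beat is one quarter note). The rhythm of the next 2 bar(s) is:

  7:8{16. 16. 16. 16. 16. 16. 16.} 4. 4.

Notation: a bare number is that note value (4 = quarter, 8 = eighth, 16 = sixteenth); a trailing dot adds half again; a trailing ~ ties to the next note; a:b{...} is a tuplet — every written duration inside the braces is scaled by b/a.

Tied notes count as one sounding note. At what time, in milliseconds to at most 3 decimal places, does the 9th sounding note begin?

1. 0.0ms @ 0 + 146.104ms (3/7)
2. 146.104ms @ 3/7 + 146.104ms (3/7)
3. 292.208ms @ 6/7 + 146.104ms (3/7)
4. 438.312ms @ 9/7 + 146.104ms (3/7)
5. 584.416ms @ 12/7 + 146.104ms (3/7)
6. 730.519ms @ 15/7 + 146.104ms (3/7)
7. 876.623ms @ 18/7 + 146.104ms (3/7)
8. 1022.727ms @ 3 + 511.364ms (3/2)
9. 1534.091ms @ 9/2 + 511.364ms (3/2)

note 9 onset = 9/2b = 1534.091ms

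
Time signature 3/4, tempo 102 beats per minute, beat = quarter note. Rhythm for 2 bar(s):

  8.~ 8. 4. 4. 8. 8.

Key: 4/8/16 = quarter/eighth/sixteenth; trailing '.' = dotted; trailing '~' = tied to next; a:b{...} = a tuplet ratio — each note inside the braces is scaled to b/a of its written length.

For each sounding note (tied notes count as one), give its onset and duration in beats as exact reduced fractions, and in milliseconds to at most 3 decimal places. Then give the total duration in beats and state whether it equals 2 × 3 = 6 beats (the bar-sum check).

1) 0.0ms=0b +882.353ms=3/2b
2) 882.353ms=3/2b +882.353ms=3/2b
3) 1764.706ms=3b +882.353ms=3/2b
4) 2647.059ms=9/2b +441.176ms=3/4b
5) 3088.235ms=21/4b +441.176ms=3/4b
Σ=6b of 6 (102bpm 3/4) — PASS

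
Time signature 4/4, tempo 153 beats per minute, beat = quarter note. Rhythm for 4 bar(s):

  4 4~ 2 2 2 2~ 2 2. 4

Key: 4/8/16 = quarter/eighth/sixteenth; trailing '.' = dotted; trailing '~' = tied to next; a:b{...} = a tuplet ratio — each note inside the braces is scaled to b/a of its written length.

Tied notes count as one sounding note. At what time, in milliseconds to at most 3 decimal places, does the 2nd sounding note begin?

note 2 onset = 1b = 392.157ms

1. 0.0ms @ 0 + 392.157ms (1)
2. 392.157ms @ 1 + 1176.471ms (3)
3. 1568.627ms @ 4 + 784.314ms (2)
4. 2352.941ms @ 6 + 784.314ms (2)
5. 3137.255ms @ 8 + 1568.627ms (4)
6. 4705.882ms @ 12 + 1176.471ms (3)
7. 5882.353ms @ 15 + 392.157ms (1)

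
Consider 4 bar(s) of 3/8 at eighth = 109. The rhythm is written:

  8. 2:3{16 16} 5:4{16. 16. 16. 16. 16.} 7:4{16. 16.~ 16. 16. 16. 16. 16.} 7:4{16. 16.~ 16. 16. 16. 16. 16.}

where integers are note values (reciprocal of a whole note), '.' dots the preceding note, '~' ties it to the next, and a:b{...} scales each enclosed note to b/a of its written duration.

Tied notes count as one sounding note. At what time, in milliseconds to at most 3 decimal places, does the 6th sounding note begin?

note 6 onset = 21/5b = 2311.927ms

1. 0.0ms @ 0 + 825.688ms (3/2)
2. 825.688ms @ 3/2 + 412.844ms (3/4)
3. 1238.532ms @ 9/4 + 412.844ms (3/4)
4. 1651.376ms @ 3 + 330.275ms (3/5)
5. 1981.651ms @ 18/5 + 330.275ms (3/5)
6. 2311.927ms @ 21/5 + 330.275ms (3/5)
7. 2642.202ms @ 24/5 + 330.275ms (3/5)
8. 2972.477ms @ 27/5 + 330.275ms (3/5)
9. 3302.752ms @ 6 + 235.911ms (3/7)
10. 3538.663ms @ 45/7 + 471.822ms (6/7)
11. 4010.485ms @ 51/7 + 235.911ms (3/7)
12. 4246.396ms @ 54/7 + 235.911ms (3/7)
13. 4482.307ms @ 57/7 + 235.911ms (3/7)
14. 4718.218ms @ 60/7 + 235.911ms (3/7)
15. 4954.128ms @ 9 + 235.911ms (3/7)
16. 5190.039ms @ 66/7 + 471.822ms (6/7)
17. 5661.861ms @ 72/7 + 235.911ms (3/7)
18. 5897.772ms @ 75/7 + 235.911ms (3/7)
19. 6133.683ms @ 78/7 + 235.911ms (3/7)
20. 6369.594ms @ 81/7 + 235.911ms (3/7)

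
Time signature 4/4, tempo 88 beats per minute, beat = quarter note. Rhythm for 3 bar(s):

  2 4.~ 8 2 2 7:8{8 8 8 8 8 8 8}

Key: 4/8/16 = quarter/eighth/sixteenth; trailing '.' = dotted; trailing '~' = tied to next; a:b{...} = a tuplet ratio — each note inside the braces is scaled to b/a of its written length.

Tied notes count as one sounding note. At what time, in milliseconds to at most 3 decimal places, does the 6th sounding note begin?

note 6 onset = 60/7b = 5844.156ms

1. 0.0ms @ 0 + 1363.636ms (2)
2. 1363.636ms @ 2 + 1363.636ms (2)
3. 2727.273ms @ 4 + 1363.636ms (2)
4. 4090.909ms @ 6 + 1363.636ms (2)
5. 5454.545ms @ 8 + 389.61ms (4/7)
6. 5844.156ms @ 60/7 + 389.61ms (4/7)
7. 6233.766ms @ 64/7 + 389.61ms (4/7)
8. 6623.377ms @ 68/7 + 389.61ms (4/7)
9. 7012.987ms @ 72/7 + 389.61ms (4/7)
10. 7402.597ms @ 76/7 + 389.61ms (4/7)
11. 7792.208ms @ 80/7 + 389.61ms (4/7)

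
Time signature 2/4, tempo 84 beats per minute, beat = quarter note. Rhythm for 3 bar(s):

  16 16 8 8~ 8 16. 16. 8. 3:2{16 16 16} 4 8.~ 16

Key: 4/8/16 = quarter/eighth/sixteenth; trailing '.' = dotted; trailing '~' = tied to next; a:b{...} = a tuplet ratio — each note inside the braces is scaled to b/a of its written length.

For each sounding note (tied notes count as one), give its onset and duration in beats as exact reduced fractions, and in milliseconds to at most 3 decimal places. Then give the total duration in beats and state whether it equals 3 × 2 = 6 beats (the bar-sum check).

1) 0.0ms=0b +178.571ms=1/4b
2) 178.571ms=1/4b +178.571ms=1/4b
3) 357.143ms=1/2b +357.143ms=1/2b
4) 714.286ms=1b +714.286ms=1b
5) 1428.571ms=2b +267.857ms=3/8b
6) 1696.429ms=19/8b +267.857ms=3/8b
7) 1964.286ms=11/4b +535.714ms=3/4b
8) 2500.0ms=7/2b +119.048ms=1/6b
9) 2619.048ms=11/3b +119.048ms=1/6b
10) 2738.095ms=23/6b +119.048ms=1/6b
11) 2857.143ms=4b +714.286ms=1b
12) 3571.429ms=5b +714.286ms=1b
Σ=6b of 6 (84bpm 2/4) — PASS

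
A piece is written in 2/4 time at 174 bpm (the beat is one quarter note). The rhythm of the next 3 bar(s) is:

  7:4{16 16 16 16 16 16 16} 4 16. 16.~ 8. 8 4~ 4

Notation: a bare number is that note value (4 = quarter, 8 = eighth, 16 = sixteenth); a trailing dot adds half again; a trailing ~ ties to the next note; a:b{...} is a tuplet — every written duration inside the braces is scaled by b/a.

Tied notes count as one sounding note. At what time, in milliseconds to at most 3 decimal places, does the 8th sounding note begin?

note 8 onset = 1b = 344.828ms

1. 0.0ms @ 0 + 49.261ms (1/7)
2. 49.261ms @ 1/7 + 49.261ms (1/7)
3. 98.522ms @ 2/7 + 49.261ms (1/7)
4. 147.783ms @ 3/7 + 49.261ms (1/7)
5. 197.044ms @ 4/7 + 49.261ms (1/7)
6. 246.305ms @ 5/7 + 49.261ms (1/7)
7. 295.567ms @ 6/7 + 49.261ms (1/7)
8. 344.828ms @ 1 + 344.828ms (1)
9. 689.655ms @ 2 + 129.31ms (3/8)
10. 818.966ms @ 19/8 + 387.931ms (9/8)
11. 1206.897ms @ 7/2 + 172.414ms (1/2)
12. 1379.31ms @ 4 + 689.655ms (2)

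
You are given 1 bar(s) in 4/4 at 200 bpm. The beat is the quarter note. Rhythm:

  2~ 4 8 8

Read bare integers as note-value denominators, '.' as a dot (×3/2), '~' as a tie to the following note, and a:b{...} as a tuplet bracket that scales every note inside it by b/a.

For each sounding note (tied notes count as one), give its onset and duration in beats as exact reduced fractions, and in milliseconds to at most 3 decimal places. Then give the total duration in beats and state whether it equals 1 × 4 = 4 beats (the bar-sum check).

1) 0.0ms=0b +900.0ms=3b
2) 900.0ms=3b +150.0ms=1/2b
3) 1050.0ms=7/2b +150.0ms=1/2b
Σ=4b of 4 (200bpm 4/4) — PASS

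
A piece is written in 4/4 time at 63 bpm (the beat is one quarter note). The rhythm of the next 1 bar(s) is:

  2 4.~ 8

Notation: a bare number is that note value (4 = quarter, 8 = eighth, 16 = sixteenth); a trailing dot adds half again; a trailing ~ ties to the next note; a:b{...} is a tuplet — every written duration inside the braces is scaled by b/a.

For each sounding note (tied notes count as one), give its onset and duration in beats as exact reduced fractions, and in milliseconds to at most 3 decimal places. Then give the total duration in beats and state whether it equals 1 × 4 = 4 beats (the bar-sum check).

1) 0.0ms=0b +1904.762ms=2b
2) 1904.762ms=2b +1904.762ms=2b
Σ=4b of 4 (63bpm 4/4) — PASS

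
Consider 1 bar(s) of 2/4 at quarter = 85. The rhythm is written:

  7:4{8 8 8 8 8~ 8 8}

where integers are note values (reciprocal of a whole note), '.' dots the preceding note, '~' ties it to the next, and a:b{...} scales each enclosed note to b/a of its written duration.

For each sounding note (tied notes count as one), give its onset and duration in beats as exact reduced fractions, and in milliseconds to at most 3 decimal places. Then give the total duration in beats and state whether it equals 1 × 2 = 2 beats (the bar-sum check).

1) 0.0ms=0b +201.681ms=2/7b
2) 201.681ms=2/7b +201.681ms=2/7b
3) 403.361ms=4/7b +201.681ms=2/7b
4) 605.042ms=6/7b +201.681ms=2/7b
5) 806.723ms=8/7b +403.361ms=4/7b
6) 1210.084ms=12/7b +201.681ms=2/7b
Σ=2b of 2 (85bpm 2/4) — PASS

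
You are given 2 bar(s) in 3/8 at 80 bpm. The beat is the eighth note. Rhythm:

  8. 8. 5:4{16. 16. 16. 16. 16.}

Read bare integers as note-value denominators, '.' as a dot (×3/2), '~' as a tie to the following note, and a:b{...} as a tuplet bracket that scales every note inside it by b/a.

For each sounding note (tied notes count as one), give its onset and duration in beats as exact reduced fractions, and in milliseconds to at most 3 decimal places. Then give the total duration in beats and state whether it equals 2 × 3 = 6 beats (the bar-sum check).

1) 0.0ms=0b +1125.0ms=3/2b
2) 1125.0ms=3/2b +1125.0ms=3/2b
3) 2250.0ms=3b +450.0ms=3/5b
4) 2700.0ms=18/5b +450.0ms=3/5b
5) 3150.0ms=21/5b +450.0ms=3/5b
6) 3600.0ms=24/5b +450.0ms=3/5b
7) 4050.0ms=27/5b +450.0ms=3/5b
Σ=6b of 6 (80bpm 3/8) — PASS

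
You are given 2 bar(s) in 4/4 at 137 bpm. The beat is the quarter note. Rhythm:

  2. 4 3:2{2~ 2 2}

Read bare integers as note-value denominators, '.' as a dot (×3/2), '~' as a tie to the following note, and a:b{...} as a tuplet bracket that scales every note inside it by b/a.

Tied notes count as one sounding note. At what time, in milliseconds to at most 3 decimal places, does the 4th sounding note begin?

1. 0.0ms @ 0 + 1313.869ms (3)
2. 1313.869ms @ 3 + 437.956ms (1)
3. 1751.825ms @ 4 + 1167.883ms (8/3)
4. 2919.708ms @ 20/3 + 583.942ms (4/3)

note 4 onset = 20/3b = 2919.708ms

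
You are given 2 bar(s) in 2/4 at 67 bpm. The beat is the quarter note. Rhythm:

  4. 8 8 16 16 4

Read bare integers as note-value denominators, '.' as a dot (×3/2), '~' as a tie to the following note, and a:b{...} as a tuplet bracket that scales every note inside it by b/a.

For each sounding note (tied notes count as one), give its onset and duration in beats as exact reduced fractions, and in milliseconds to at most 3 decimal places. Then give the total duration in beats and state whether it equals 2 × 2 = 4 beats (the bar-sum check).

1) 0.0ms=0b +1343.284ms=3/2b
2) 1343.284ms=3/2b +447.761ms=1/2b
3) 1791.045ms=2b +447.761ms=1/2b
4) 2238.806ms=5/2b +223.881ms=1/4b
5) 2462.687ms=11/4b +223.881ms=1/4b
6) 2686.567ms=3b +895.522ms=1b
Σ=4b of 4 (67bpm 2/4) — PASS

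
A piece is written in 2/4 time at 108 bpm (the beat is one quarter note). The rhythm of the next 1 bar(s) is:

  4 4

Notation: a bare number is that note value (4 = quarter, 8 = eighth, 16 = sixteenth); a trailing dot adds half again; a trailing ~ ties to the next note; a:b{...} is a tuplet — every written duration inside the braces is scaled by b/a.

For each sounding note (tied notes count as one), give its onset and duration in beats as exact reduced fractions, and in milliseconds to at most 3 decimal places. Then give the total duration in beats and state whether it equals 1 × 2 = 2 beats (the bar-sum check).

1) 0.0ms=0b +555.556ms=1b
2) 555.556ms=1b +555.556ms=1b
Σ=2b of 2 (108bpm 2/4) — PASS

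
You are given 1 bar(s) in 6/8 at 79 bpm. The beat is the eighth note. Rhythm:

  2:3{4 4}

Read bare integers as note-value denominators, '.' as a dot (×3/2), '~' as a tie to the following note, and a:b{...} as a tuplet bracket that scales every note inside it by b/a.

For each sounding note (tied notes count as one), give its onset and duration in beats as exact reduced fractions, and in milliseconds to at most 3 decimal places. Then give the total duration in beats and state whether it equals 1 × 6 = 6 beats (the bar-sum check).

1) 0.0ms=0b +2278.481ms=3b
2) 2278.481ms=3b +2278.481ms=3b
Σ=6b of 6 (79bpm 6/8) — PASS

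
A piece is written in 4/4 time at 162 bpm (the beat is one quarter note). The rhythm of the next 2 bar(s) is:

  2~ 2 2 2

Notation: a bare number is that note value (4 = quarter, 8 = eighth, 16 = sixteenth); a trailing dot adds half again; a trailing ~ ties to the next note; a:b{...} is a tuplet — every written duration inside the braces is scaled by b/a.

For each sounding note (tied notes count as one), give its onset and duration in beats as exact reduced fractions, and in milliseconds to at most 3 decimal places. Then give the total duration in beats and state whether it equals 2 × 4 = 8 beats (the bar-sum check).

1) 0.0ms=0b +1481.481ms=4b
2) 1481.481ms=4b +740.741ms=2b
3) 2222.222ms=6b +740.741ms=2b
Σ=8b of 8 (162bpm 4/4) — PASS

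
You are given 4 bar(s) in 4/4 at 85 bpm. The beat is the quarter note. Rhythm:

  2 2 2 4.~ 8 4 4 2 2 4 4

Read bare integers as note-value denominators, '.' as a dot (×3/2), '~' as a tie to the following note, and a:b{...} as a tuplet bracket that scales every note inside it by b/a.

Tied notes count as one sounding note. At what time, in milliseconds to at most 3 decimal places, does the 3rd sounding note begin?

note 3 onset = 4b = 2823.529ms

1. 0.0ms @ 0 + 1411.765ms (2)
2. 1411.765ms @ 2 + 1411.765ms (2)
3. 2823.529ms @ 4 + 1411.765ms (2)
4. 4235.294ms @ 6 + 1411.765ms (2)
5. 5647.059ms @ 8 + 705.882ms (1)
6. 6352.941ms @ 9 + 705.882ms (1)
7. 7058.824ms @ 10 + 1411.765ms (2)
8. 8470.588ms @ 12 + 1411.765ms (2)
9. 9882.353ms @ 14 + 705.882ms (1)
10. 10588.235ms @ 15 + 705.882ms (1)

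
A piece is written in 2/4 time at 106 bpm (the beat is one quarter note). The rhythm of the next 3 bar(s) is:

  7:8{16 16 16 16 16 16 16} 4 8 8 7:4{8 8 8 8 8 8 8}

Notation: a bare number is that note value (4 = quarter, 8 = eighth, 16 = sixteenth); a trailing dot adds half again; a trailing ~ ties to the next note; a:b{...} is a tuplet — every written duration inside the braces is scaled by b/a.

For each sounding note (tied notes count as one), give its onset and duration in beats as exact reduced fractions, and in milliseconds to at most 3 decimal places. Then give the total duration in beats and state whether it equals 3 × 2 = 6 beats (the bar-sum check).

1) 0.0ms=0b +161.725ms=2/7b
2) 161.725ms=2/7b +161.725ms=2/7b
3) 323.45ms=4/7b +161.725ms=2/7b
4) 485.175ms=6/7b +161.725ms=2/7b
5) 646.9ms=8/7b +161.725ms=2/7b
6) 808.625ms=10/7b +161.725ms=2/7b
7) 970.35ms=12/7b +161.725ms=2/7b
8) 1132.075ms=2b +566.038ms=1b
9) 1698.113ms=3b +283.019ms=1/2b
10) 1981.132ms=7/2b +283.019ms=1/2b
11) 2264.151ms=4b +161.725ms=2/7b
12) 2425.876ms=30/7b +161.725ms=2/7b
13) 2587.601ms=32/7b +161.725ms=2/7b
14) 2749.326ms=34/7b +161.725ms=2/7b
15) 2911.051ms=36/7b +161.725ms=2/7b
16) 3072.776ms=38/7b +161.725ms=2/7b
17) 3234.501ms=40/7b +161.725ms=2/7b
Σ=6b of 6 (106bpm 2/4) — PASS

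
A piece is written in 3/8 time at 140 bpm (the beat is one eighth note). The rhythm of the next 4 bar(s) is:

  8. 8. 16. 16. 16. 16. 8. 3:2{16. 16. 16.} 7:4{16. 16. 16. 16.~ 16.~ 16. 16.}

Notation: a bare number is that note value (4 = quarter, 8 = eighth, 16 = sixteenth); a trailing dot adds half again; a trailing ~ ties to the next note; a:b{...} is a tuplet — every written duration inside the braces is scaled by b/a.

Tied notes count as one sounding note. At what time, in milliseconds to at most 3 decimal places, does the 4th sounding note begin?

1. 0.0ms @ 0 + 642.857ms (3/2)
2. 642.857ms @ 3/2 + 642.857ms (3/2)
3. 1285.714ms @ 3 + 321.429ms (3/4)
4. 1607.143ms @ 15/4 + 321.429ms (3/4)
5. 1928.571ms @ 9/2 + 321.429ms (3/4)
6. 2250.0ms @ 21/4 + 321.429ms (3/4)
7. 2571.429ms @ 6 + 642.857ms (3/2)
8. 3214.286ms @ 15/2 + 214.286ms (1/2)
9. 3428.571ms @ 8 + 214.286ms (1/2)
10. 3642.857ms @ 17/2 + 214.286ms (1/2)
11. 3857.143ms @ 9 + 183.673ms (3/7)
12. 4040.816ms @ 66/7 + 183.673ms (3/7)
13. 4224.49ms @ 69/7 + 183.673ms (3/7)
14. 4408.163ms @ 72/7 + 551.02ms (9/7)
15. 4959.184ms @ 81/7 + 183.673ms (3/7)

note 4 onset = 15/4b = 1607.143ms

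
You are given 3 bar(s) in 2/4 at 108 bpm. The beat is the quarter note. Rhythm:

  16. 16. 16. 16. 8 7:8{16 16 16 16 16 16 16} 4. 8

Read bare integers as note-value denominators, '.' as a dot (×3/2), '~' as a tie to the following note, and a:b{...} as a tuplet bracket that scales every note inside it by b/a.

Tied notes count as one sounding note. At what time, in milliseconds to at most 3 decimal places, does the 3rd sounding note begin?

note 3 onset = 3/4b = 416.667ms

1. 0.0ms @ 0 + 208.333ms (3/8)
2. 208.333ms @ 3/8 + 208.333ms (3/8)
3. 416.667ms @ 3/4 + 208.333ms (3/8)
4. 625.0ms @ 9/8 + 208.333ms (3/8)
5. 833.333ms @ 3/2 + 277.778ms (1/2)
6. 1111.111ms @ 2 + 158.73ms (2/7)
7. 1269.841ms @ 16/7 + 158.73ms (2/7)
8. 1428.571ms @ 18/7 + 158.73ms (2/7)
9. 1587.302ms @ 20/7 + 158.73ms (2/7)
10. 1746.032ms @ 22/7 + 158.73ms (2/7)
11. 1904.762ms @ 24/7 + 158.73ms (2/7)
12. 2063.492ms @ 26/7 + 158.73ms (2/7)
13. 2222.222ms @ 4 + 833.333ms (3/2)
14. 3055.556ms @ 11/2 + 277.778ms (1/2)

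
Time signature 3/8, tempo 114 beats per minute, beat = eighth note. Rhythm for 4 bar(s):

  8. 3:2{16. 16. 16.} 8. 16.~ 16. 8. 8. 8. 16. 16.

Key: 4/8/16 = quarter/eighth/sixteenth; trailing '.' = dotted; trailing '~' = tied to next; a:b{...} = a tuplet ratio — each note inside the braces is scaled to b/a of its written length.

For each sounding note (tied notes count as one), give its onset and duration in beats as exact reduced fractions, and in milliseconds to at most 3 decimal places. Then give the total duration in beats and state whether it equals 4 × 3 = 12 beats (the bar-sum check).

1) 0.0ms=0b +789.474ms=3/2b
2) 789.474ms=3/2b +263.158ms=1/2b
3) 1052.632ms=2b +263.158ms=1/2b
4) 1315.789ms=5/2b +263.158ms=1/2b
5) 1578.947ms=3b +789.474ms=3/2b
6) 2368.421ms=9/2b +789.474ms=3/2b
7) 3157.895ms=6b +789.474ms=3/2b
8) 3947.368ms=15/2b +789.474ms=3/2b
9) 4736.842ms=9b +789.474ms=3/2b
10) 5526.316ms=21/2b +394.737ms=3/4b
11) 5921.053ms=45/4b +394.737ms=3/4b
Σ=12b of 12 (114bpm 3/8) — PASS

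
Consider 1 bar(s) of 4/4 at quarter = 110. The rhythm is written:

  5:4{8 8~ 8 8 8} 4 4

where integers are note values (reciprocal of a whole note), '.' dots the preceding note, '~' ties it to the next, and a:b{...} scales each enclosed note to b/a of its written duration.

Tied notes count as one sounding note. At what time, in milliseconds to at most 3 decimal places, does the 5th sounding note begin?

1. 0.0ms @ 0 + 218.182ms (2/5)
2. 218.182ms @ 2/5 + 436.364ms (4/5)
3. 654.545ms @ 6/5 + 218.182ms (2/5)
4. 872.727ms @ 8/5 + 218.182ms (2/5)
5. 1090.909ms @ 2 + 545.455ms (1)
6. 1636.364ms @ 3 + 545.455ms (1)

note 5 onset = 2b = 1090.909ms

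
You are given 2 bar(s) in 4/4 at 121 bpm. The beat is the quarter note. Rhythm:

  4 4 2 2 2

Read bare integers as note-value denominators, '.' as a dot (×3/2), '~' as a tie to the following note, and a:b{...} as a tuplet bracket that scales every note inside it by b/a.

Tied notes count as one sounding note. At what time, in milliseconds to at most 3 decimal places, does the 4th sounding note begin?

1. 0.0ms @ 0 + 495.868ms (1)
2. 495.868ms @ 1 + 495.868ms (1)
3. 991.736ms @ 2 + 991.736ms (2)
4. 1983.471ms @ 4 + 991.736ms (2)
5. 2975.207ms @ 6 + 991.736ms (2)

note 4 onset = 4b = 1983.471ms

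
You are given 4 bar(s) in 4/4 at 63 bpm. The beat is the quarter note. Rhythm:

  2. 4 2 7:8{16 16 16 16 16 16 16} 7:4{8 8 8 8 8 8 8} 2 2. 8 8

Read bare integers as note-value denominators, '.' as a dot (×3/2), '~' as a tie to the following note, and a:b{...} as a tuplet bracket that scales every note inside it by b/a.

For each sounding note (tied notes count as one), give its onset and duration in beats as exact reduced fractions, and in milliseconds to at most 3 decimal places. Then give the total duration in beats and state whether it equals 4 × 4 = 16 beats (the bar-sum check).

1) 0.0ms=0b +2857.143ms=3b
2) 2857.143ms=3b +952.381ms=1b
3) 3809.524ms=4b +1904.762ms=2b
4) 5714.286ms=6b +272.109ms=2/7b
5) 5986.395ms=44/7b +272.109ms=2/7b
6) 6258.503ms=46/7b +272.109ms=2/7b
7) 6530.612ms=48/7b +272.109ms=2/7b
8) 6802.721ms=50/7b +272.109ms=2/7b
9) 7074.83ms=52/7b +272.109ms=2/7b
10) 7346.939ms=54/7b +272.109ms=2/7b
11) 7619.048ms=8b +272.109ms=2/7b
12) 7891.156ms=58/7b +272.109ms=2/7b
13) 8163.265ms=60/7b +272.109ms=2/7b
14) 8435.374ms=62/7b +272.109ms=2/7b
15) 8707.483ms=64/7b +272.109ms=2/7b
16) 8979.592ms=66/7b +272.109ms=2/7b
17) 9251.701ms=68/7b +272.109ms=2/7b
18) 9523.81ms=10b +1904.762ms=2b
19) 11428.571ms=12b +2857.143ms=3b
20) 14285.714ms=15b +476.19ms=1/2b
21) 14761.905ms=31/2b +476.19ms=1/2b
Σ=16b of 16 (63bpm 4/4) — PASS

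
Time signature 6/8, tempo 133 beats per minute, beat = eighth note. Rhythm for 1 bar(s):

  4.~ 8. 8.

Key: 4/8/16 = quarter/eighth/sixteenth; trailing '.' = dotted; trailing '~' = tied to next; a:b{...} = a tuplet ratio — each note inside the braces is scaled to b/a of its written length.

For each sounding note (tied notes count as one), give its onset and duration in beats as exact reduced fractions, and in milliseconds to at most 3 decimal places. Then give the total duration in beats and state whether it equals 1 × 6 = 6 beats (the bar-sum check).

1) 0.0ms=0b +2030.075ms=9/2b
2) 2030.075ms=9/2b +676.692ms=3/2b
Σ=6b of 6 (133bpm 6/8) — PASS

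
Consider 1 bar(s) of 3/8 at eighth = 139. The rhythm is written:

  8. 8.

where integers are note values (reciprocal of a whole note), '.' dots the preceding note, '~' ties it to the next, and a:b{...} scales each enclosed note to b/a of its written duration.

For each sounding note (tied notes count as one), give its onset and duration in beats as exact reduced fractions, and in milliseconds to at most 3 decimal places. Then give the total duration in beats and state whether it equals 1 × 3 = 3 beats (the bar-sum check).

1) 0.0ms=0b +647.482ms=3/2b
2) 647.482ms=3/2b +647.482ms=3/2b
Σ=3b of 3 (139bpm 3/8) — PASS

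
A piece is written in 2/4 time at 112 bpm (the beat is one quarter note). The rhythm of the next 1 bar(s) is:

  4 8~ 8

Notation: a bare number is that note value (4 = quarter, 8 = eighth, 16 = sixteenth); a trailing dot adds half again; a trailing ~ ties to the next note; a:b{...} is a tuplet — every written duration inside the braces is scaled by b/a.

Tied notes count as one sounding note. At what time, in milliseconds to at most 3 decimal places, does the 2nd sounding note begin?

1. 0.0ms @ 0 + 535.714ms (1)
2. 535.714ms @ 1 + 535.714ms (1)

note 2 onset = 1b = 535.714ms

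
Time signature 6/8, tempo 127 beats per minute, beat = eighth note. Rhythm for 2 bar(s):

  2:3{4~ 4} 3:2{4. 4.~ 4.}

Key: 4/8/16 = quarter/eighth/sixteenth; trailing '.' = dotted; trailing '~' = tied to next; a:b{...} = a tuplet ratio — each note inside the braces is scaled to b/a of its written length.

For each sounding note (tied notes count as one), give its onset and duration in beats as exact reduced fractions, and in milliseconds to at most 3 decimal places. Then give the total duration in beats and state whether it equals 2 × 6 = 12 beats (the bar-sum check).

1) 0.0ms=0b +2834.646ms=6b
2) 2834.646ms=6b +944.882ms=2b
3) 3779.528ms=8b +1889.764ms=4b
Σ=12b of 12 (127bpm 6/8) — PASS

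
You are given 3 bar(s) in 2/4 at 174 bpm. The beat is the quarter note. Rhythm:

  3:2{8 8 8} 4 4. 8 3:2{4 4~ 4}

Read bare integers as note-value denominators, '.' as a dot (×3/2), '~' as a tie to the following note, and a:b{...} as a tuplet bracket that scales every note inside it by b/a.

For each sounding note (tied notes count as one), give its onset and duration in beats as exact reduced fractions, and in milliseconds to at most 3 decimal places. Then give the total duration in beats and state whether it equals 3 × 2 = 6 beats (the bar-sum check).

1) 0.0ms=0b +114.943ms=1/3b
2) 114.943ms=1/3b +114.943ms=1/3b
3) 229.885ms=2/3b +114.943ms=1/3b
4) 344.828ms=1b +344.828ms=1b
5) 689.655ms=2b +517.241ms=3/2b
6) 1206.897ms=7/2b +172.414ms=1/2b
7) 1379.31ms=4b +229.885ms=2/3b
8) 1609.195ms=14/3b +459.77ms=4/3b
Σ=6b of 6 (174bpm 2/4) — PASS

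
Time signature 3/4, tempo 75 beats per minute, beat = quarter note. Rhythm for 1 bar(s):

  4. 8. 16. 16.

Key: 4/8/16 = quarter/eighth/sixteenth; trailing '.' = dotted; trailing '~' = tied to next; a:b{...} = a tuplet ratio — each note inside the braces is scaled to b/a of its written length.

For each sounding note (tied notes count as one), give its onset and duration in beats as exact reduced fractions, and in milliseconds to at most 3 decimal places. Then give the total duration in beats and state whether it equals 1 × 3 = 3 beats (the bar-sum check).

1) 0.0ms=0b +1200.0ms=3/2b
2) 1200.0ms=3/2b +600.0ms=3/4b
3) 1800.0ms=9/4b +300.0ms=3/8b
4) 2100.0ms=21/8b +300.0ms=3/8b
Σ=3b of 3 (75bpm 3/4) — PASS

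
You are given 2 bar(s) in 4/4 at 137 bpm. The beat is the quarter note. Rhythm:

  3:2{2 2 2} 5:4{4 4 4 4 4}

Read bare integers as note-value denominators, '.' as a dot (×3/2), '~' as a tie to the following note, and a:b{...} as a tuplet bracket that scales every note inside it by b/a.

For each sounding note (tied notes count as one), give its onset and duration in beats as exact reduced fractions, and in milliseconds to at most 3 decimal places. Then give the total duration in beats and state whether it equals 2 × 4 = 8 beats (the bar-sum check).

1) 0.0ms=0b +583.942ms=4/3b
2) 583.942ms=4/3b +583.942ms=4/3b
3) 1167.883ms=8/3b +583.942ms=4/3b
4) 1751.825ms=4b +350.365ms=4/5b
5) 2102.19ms=24/5b +350.365ms=4/5b
6) 2452.555ms=28/5b +350.365ms=4/5b
7) 2802.92ms=32/5b +350.365ms=4/5b
8) 3153.285ms=36/5b +350.365ms=4/5b
Σ=8b of 8 (137bpm 4/4) — PASS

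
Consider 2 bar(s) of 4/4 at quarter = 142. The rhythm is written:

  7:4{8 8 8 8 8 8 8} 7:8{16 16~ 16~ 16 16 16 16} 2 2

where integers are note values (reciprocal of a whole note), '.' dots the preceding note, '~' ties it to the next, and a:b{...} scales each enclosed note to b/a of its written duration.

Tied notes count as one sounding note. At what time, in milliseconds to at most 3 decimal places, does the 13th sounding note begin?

note 13 onset = 4b = 1690.141ms

1. 0.0ms @ 0 + 120.724ms (2/7)
2. 120.724ms @ 2/7 + 120.724ms (2/7)
3. 241.449ms @ 4/7 + 120.724ms (2/7)
4. 362.173ms @ 6/7 + 120.724ms (2/7)
5. 482.897ms @ 8/7 + 120.724ms (2/7)
6. 603.622ms @ 10/7 + 120.724ms (2/7)
7. 724.346ms @ 12/7 + 120.724ms (2/7)
8. 845.07ms @ 2 + 120.724ms (2/7)
9. 965.795ms @ 16/7 + 362.173ms (6/7)
10. 1327.968ms @ 22/7 + 120.724ms (2/7)
11. 1448.692ms @ 24/7 + 120.724ms (2/7)
12. 1569.416ms @ 26/7 + 120.724ms (2/7)
13. 1690.141ms @ 4 + 845.07ms (2)
14. 2535.211ms @ 6 + 845.07ms (2)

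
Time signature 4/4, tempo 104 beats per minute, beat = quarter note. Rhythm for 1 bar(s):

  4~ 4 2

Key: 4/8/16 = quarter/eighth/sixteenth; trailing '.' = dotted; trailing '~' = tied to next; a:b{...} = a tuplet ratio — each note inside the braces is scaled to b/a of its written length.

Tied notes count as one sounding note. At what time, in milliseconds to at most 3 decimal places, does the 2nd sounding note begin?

note 2 onset = 2b = 1153.846ms

1. 0.0ms @ 0 + 1153.846ms (2)
2. 1153.846ms @ 2 + 1153.846ms (2)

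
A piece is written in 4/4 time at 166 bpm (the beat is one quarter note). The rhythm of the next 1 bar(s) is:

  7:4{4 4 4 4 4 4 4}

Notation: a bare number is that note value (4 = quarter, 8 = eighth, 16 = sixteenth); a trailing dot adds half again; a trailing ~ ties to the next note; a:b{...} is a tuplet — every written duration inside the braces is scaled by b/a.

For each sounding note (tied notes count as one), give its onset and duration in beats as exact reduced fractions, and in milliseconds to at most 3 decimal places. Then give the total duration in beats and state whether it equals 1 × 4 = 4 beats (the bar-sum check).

1) 0.0ms=0b +206.54ms=4/7b
2) 206.54ms=4/7b +206.54ms=4/7b
3) 413.081ms=8/7b +206.54ms=4/7b
4) 619.621ms=12/7b +206.54ms=4/7b
5) 826.162ms=16/7b +206.54ms=4/7b
6) 1032.702ms=20/7b +206.54ms=4/7b
7) 1239.243ms=24/7b +206.54ms=4/7b
Σ=4b of 4 (166bpm 4/4) — PASS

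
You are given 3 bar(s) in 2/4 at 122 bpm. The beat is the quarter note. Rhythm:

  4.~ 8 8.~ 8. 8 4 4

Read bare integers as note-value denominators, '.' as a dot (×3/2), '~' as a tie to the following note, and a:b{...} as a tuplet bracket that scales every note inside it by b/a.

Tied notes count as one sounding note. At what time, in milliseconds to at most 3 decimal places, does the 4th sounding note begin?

1. 0.0ms @ 0 + 983.607ms (2)
2. 983.607ms @ 2 + 737.705ms (3/2)
3. 1721.311ms @ 7/2 + 245.902ms (1/2)
4. 1967.213ms @ 4 + 491.803ms (1)
5. 2459.016ms @ 5 + 491.803ms (1)

note 4 onset = 4b = 1967.213ms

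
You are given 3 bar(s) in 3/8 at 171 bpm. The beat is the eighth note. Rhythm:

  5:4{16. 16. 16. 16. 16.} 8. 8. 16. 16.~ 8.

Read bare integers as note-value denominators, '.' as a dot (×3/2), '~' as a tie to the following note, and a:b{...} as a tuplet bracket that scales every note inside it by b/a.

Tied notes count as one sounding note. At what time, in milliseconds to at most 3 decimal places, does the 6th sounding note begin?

note 6 onset = 3b = 1052.632ms

1. 0.0ms @ 0 + 210.526ms (3/5)
2. 210.526ms @ 3/5 + 210.526ms (3/5)
3. 421.053ms @ 6/5 + 210.526ms (3/5)
4. 631.579ms @ 9/5 + 210.526ms (3/5)
5. 842.105ms @ 12/5 + 210.526ms (3/5)
6. 1052.632ms @ 3 + 526.316ms (3/2)
7. 1578.947ms @ 9/2 + 526.316ms (3/2)
8. 2105.263ms @ 6 + 263.158ms (3/4)
9. 2368.421ms @ 27/4 + 789.474ms (9/4)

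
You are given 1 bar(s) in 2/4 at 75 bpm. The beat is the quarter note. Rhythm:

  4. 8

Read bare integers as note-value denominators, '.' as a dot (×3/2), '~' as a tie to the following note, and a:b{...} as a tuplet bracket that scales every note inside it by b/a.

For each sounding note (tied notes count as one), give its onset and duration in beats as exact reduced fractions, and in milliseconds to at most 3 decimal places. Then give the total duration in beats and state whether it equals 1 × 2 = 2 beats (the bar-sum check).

1) 0.0ms=0b +1200.0ms=3/2b
2) 1200.0ms=3/2b +400.0ms=1/2b
Σ=2b of 2 (75bpm 2/4) — PASS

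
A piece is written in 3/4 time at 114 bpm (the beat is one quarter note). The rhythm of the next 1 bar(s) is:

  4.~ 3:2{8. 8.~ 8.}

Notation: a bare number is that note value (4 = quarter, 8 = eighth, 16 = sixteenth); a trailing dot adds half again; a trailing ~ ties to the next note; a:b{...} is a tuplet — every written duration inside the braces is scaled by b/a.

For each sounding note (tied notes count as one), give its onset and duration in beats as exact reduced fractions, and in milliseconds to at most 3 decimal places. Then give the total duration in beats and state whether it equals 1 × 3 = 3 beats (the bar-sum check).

1) 0.0ms=0b +1052.632ms=2b
2) 1052.632ms=2b +526.316ms=1b
Σ=3b of 3 (114bpm 3/4) — PASS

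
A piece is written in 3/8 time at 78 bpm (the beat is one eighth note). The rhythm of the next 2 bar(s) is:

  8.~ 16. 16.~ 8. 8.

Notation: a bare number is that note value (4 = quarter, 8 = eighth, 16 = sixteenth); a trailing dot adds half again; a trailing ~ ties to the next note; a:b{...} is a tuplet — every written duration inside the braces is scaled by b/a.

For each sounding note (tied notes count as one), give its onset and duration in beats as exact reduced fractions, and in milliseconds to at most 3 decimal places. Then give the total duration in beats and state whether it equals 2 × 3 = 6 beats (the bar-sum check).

1) 0.0ms=0b +1730.769ms=9/4b
2) 1730.769ms=9/4b +1730.769ms=9/4b
3) 3461.538ms=9/2b +1153.846ms=3/2b
Σ=6b of 6 (78bpm 3/8) — PASS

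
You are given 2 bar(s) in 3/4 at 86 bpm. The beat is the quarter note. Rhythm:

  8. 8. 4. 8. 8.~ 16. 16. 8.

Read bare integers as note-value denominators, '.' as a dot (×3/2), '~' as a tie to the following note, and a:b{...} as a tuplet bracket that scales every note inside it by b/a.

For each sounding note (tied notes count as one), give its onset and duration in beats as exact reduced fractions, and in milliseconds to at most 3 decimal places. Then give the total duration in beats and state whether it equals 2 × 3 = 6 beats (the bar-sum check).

1) 0.0ms=0b +523.256ms=3/4b
2) 523.256ms=3/4b +523.256ms=3/4b
3) 1046.512ms=3/2b +1046.512ms=3/2b
4) 2093.023ms=3b +523.256ms=3/4b
5) 2616.279ms=15/4b +784.884ms=9/8b
6) 3401.163ms=39/8b +261.628ms=3/8b
7) 3662.791ms=21/4b +523.256ms=3/4b
Σ=6b of 6 (86bpm 3/4) — PASS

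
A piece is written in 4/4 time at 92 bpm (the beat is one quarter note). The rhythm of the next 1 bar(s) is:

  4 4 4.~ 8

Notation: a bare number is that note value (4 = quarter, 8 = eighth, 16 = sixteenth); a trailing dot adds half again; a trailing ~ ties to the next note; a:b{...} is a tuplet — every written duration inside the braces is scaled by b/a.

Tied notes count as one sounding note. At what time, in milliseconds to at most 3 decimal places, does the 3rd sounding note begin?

1. 0.0ms @ 0 + 652.174ms (1)
2. 652.174ms @ 1 + 652.174ms (1)
3. 1304.348ms @ 2 + 1304.348ms (2)

note 3 onset = 2b = 1304.348ms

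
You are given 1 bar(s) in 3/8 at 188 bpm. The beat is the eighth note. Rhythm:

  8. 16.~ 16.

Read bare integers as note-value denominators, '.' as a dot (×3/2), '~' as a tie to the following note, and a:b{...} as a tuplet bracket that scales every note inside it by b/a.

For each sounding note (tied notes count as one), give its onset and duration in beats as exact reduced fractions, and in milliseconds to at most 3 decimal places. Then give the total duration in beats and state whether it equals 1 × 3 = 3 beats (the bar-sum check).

1) 0.0ms=0b +478.723ms=3/2b
2) 478.723ms=3/2b +478.723ms=3/2b
Σ=3b of 3 (188bpm 3/8) — PASS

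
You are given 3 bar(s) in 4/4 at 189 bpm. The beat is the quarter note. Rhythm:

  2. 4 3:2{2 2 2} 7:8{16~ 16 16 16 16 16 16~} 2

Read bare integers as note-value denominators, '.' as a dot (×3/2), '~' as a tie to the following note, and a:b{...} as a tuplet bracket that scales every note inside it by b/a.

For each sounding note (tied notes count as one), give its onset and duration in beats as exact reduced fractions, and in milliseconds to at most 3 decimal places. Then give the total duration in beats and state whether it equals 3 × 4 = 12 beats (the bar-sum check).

1) 0.0ms=0b +952.381ms=3b
2) 952.381ms=3b +317.46ms=1b
3) 1269.841ms=4b +423.28ms=4/3b
4) 1693.122ms=16/3b +423.28ms=4/3b
5) 2116.402ms=20/3b +423.28ms=4/3b
6) 2539.683ms=8b +181.406ms=4/7b
7) 2721.088ms=60/7b +90.703ms=2/7b
8) 2811.791ms=62/7b +90.703ms=2/7b
9) 2902.494ms=64/7b +90.703ms=2/7b
10) 2993.197ms=66/7b +90.703ms=2/7b
11) 3083.9ms=68/7b +725.624ms=16/7b
Σ=12b of 12 (189bpm 4/4) — PASS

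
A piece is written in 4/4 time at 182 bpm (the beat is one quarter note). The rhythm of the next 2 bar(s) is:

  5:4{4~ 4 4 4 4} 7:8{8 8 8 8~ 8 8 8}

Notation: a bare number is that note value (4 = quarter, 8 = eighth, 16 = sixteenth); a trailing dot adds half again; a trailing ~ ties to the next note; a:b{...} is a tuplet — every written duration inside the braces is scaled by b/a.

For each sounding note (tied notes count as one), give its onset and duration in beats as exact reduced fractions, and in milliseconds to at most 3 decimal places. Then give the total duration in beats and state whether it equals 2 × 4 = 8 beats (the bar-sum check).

1) 0.0ms=0b +527.473ms=8/5b
2) 527.473ms=8/5b +263.736ms=4/5b
3) 791.209ms=12/5b +263.736ms=4/5b
4) 1054.945ms=16/5b +263.736ms=4/5b
5) 1318.681ms=4b +188.383ms=4/7b
6) 1507.064ms=32/7b +188.383ms=4/7b
7) 1695.447ms=36/7b +188.383ms=4/7b
8) 1883.83ms=40/7b +376.766ms=8/7b
9) 2260.597ms=48/7b +188.383ms=4/7b
10) 2448.98ms=52/7b +188.383ms=4/7b
Σ=8b of 8 (182bpm 4/4) — PASS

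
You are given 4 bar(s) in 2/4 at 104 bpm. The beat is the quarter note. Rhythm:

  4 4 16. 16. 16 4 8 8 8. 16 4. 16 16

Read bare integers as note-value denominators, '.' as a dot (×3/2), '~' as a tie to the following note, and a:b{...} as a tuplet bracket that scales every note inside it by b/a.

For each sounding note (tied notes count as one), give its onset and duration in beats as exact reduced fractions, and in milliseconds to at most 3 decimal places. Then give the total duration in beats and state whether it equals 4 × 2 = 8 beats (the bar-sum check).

1) 0.0ms=0b +576.923ms=1b
2) 576.923ms=1b +576.923ms=1b
3) 1153.846ms=2b +216.346ms=3/8b
4) 1370.192ms=19/8b +216.346ms=3/8b
5) 1586.538ms=11/4b +144.231ms=1/4b
6) 1730.769ms=3b +576.923ms=1b
7) 2307.692ms=4b +288.462ms=1/2b
8) 2596.154ms=9/2b +288.462ms=1/2b
9) 2884.615ms=5b +432.692ms=3/4b
10) 3317.308ms=23/4b +144.231ms=1/4b
11) 3461.538ms=6b +865.385ms=3/2b
12) 4326.923ms=15/2b +144.231ms=1/4b
13) 4471.154ms=31/4b +144.231ms=1/4b
Σ=8b of 8 (104bpm 2/4) — PASS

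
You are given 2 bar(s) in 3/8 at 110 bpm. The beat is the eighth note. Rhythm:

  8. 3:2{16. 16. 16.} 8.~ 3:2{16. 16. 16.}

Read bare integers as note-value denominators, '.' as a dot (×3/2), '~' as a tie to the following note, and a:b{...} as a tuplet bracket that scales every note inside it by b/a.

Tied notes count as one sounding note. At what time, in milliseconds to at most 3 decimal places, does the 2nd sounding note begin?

1. 0.0ms @ 0 + 818.182ms (3/2)
2. 818.182ms @ 3/2 + 272.727ms (1/2)
3. 1090.909ms @ 2 + 272.727ms (1/2)
4. 1363.636ms @ 5/2 + 272.727ms (1/2)
5. 1636.364ms @ 3 + 1090.909ms (2)
6. 2727.273ms @ 5 + 272.727ms (1/2)
7. 3000.0ms @ 11/2 + 272.727ms (1/2)

note 2 onset = 3/2b = 818.182ms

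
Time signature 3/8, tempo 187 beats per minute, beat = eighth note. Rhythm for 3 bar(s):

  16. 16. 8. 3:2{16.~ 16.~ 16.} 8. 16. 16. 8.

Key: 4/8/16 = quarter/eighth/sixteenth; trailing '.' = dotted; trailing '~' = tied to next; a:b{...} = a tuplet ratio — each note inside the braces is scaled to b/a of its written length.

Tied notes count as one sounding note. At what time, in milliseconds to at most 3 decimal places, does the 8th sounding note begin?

note 8 onset = 15/2b = 2406.417ms

1. 0.0ms @ 0 + 240.642ms (3/4)
2. 240.642ms @ 3/4 + 240.642ms (3/4)
3. 481.283ms @ 3/2 + 481.283ms (3/2)
4. 962.567ms @ 3 + 481.283ms (3/2)
5. 1443.85ms @ 9/2 + 481.283ms (3/2)
6. 1925.134ms @ 6 + 240.642ms (3/4)
7. 2165.775ms @ 27/4 + 240.642ms (3/4)
8. 2406.417ms @ 15/2 + 481.283ms (3/2)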